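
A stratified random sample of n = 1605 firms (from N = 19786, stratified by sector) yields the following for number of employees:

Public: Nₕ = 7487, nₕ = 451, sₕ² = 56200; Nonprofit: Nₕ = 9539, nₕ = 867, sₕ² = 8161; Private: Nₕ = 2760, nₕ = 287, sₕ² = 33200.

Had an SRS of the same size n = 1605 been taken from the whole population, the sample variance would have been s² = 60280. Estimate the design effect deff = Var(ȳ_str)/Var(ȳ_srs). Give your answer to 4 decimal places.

0.6019

Var(ȳ_str) = Σ Wₕ²(1−fₕ)sₕ²/nₕ with Wₕ = Nₕ/19786:
  Public: (7487/19786)²·(1−451/7487)·56200/451 = 16.767852
  Nonprofit: (9539/19786)²·(1−867/9539)·8161/867 = 1.9889799
  Private: (2760/19786)²·(1−287/2760)·33200/287 = 2.016849
  → Var(ȳ_str) = 20.773681.
Var(ȳ_srs) = (1 − 1605/19786)·60280/1605 = 34.511034.
deff = 20.773681 / 34.511034 = 0.6019.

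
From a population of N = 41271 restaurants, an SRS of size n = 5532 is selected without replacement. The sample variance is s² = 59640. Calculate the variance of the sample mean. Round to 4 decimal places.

9.3358

Under SRS without replacement, Var(ȳ) = (1 − f)·s²/n with f = n/N = 5532/41271 = 0.13404085.
Var(ȳ) = (1 − 0.13404085)·59640/5532 = 0.86595915·10.780911 = 9.3358286.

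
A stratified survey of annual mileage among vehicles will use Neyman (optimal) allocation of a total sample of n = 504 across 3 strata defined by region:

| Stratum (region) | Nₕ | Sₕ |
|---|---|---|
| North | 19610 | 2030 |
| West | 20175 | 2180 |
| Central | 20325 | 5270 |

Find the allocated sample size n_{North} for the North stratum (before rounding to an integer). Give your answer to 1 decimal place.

105.1

Neyman allocation: nₕ = n·NₕSₕ / Σⱼ NⱼSⱼ.
Σ NⱼSⱼ = 19610·2030 + 20175·2180 + 20325·5270 = 1.9090255 × 10^8.
n_{North} = 504·19610·2030 / (1.9090255 × 10^8) = 105.1.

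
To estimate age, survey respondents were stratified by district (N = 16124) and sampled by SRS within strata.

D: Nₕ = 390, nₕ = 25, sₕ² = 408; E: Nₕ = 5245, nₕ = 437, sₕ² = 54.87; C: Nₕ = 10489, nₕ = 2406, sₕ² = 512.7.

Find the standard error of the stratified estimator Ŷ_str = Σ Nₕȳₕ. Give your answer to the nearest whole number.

4853

Var(Ŷ_str) = Σₕ Nₕ²(1 − fₕ)sₕ²/nₕ.
D: 390²·(1 − 25/390)·408/25 = 2.323152 × 10^6.
E: 5245²·(1 − 437/5245)·54.87/437 = 3.1663832 × 10^6.
C: 10489²·(1 − 2406/10489)·512.7/2406 = 1.8066514 × 10^7.
Sum = 2.3556049 × 10^7.
SE = √(2.3556049 × 10^7) = 4853.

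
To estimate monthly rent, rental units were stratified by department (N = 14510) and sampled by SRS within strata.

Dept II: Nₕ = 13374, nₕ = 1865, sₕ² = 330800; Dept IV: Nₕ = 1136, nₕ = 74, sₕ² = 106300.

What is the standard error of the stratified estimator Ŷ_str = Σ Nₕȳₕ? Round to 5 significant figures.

170400

Var(Ŷ_str) = Σₕ Nₕ²(1 − fₕ)sₕ²/nₕ.
Dept II: 13374²·(1 − 1865/13374)·330800/1865 = 2.7301441 × 10^10.
Dept IV: 1136²·(1 − 74/1136)·106300/74 = 1.7330233 × 10^9.
Sum = 2.9034464 × 10^10.
SE = √(2.9034464 × 10^10) = 170400.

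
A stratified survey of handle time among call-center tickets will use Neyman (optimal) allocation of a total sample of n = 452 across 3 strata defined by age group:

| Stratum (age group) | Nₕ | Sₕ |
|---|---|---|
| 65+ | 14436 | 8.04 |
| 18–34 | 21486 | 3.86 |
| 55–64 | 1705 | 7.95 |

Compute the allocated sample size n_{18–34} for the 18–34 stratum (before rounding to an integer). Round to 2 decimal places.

Neyman allocation: nₕ = n·NₕSₕ / Σⱼ NⱼSⱼ.
Σ NⱼSⱼ = 14436·8.04 + 21486·3.86 + 1705·7.95 = 212556.15.
n_{18–34} = 452·21486·3.86 / 212556.15 = 176.36.

176.36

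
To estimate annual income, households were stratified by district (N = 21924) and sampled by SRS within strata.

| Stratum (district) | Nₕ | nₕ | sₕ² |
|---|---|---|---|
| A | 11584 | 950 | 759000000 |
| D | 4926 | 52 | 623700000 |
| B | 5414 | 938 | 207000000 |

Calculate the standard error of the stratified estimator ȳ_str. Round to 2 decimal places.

Var(ȳ_str) = Σₕ Wₕ²(1 − fₕ)sₕ²/nₕ with Wₕ = Nₕ/N, N = 21924.
A: Wₕ = 0.52837074; term = 0.52837074²·(1 − 0.08200967)·759000000/950 = 204754.66.
D: Wₕ = 0.22468528; term = 0.22468528²·(1 − 0.01055623)·623700000/52 = 599118.52.
B: Wₕ = 0.24694399; term = 0.24694399²·(1 − 0.17325453)·207000000/938 = 11125.928.
Sum = 814999.11.
SE = √(814999.11) = 902.77.

902.77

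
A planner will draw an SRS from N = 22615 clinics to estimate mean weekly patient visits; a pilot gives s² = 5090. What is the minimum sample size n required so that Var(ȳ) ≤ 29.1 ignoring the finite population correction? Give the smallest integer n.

175

Without fpc, n₀ = s²/D = 5090/29.1 = 174.9141.
Rounding up, n = 175.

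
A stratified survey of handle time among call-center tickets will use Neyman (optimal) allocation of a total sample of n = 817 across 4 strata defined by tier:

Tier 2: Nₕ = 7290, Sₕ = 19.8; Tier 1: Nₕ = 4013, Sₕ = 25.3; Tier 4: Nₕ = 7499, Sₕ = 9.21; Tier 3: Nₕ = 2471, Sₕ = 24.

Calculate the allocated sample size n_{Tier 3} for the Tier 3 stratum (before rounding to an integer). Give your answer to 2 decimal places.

Neyman allocation: nₕ = n·NₕSₕ / Σⱼ NⱼSⱼ.
Σ NⱼSⱼ = 7290·19.8 + 4013·25.3 + 7499·9.21 + 2471·24 = 374240.69.
n_{Tier 3} = 817·2471·24 / 374240.69 = 129.47.

129.47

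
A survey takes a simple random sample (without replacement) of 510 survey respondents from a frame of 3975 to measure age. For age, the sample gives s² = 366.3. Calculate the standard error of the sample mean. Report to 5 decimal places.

Under SRS without replacement, Var(ȳ) = (1 − f)·s²/n with f = n/N = 510/3975 = 0.12830189.
Var(ȳ) = (1 − 0.12830189)·366.3/510 = 0.87169811·0.71823529 = 0.62608435.
SE(ȳ) = √(0.62608435) = 0.79125.

0.79125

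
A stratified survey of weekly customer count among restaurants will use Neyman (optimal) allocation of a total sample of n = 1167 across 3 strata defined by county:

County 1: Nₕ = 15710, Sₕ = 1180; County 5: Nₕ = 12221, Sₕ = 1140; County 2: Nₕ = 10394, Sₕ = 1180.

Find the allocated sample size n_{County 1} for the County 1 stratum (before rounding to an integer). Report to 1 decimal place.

Neyman allocation: nₕ = n·NₕSₕ / Σⱼ NⱼSⱼ.
Σ NⱼSⱼ = 15710·1180 + 12221·1140 + 10394·1180 = 4.473466 × 10^7.
n_{County 1} = 1167·15710·1180 / (4.473466 × 10^7) = 483.6.

483.6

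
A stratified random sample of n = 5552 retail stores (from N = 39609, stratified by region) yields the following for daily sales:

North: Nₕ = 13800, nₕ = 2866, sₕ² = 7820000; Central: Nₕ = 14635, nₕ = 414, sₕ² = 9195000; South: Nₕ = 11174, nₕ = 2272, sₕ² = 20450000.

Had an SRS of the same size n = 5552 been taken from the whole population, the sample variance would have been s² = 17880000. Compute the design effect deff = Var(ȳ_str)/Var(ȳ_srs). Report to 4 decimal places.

1.3649

Var(ȳ_str) = Σ Wₕ²(1−fₕ)sₕ²/nₕ with Wₕ = Nₕ/39609:
  North: (13800/39609)²·(1−2866/13800)·7820000/2866 = 262.42244
  Central: (14635/39609)²·(1−414/14635)·9195000/414 = 2946.3647
  South: (11174/39609)²·(1−2272/11174)·20450000/2272 = 570.6811
  → Var(ȳ_str) = 3779.4682.
Var(ȳ_srs) = (1 − 5552/39609)·17880000/5552 = 2769.0485.
deff = 3779.4682 / 2769.0485 = 1.3649.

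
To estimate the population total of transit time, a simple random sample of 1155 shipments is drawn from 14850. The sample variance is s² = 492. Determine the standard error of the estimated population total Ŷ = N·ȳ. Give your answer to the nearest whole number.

9308

Var(Ŷ) = N²·Var(ȳ) = N²·(1 − n/N)·s²/n.
f = 1155/14850 = 0.07777778; Var(ȳ) = 0.92222222·492/1155 = 0.39284271.
Var(Ŷ) = 14850² · 0.39284271 = 8.6630657 × 10^7.
SE(Ŷ) = √(8.6630657 × 10^7) = 9308.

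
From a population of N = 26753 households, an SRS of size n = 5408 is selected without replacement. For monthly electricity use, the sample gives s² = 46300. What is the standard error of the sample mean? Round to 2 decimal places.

Under SRS without replacement, Var(ȳ) = (1 − f)·s²/n with f = n/N = 5408/26753 = 0.20214555.
Var(ȳ) = (1 − 0.20214555)·46300/5408 = 0.79785445·8.5613905 = 6.8307435.
SE(ȳ) = √(6.8307435) = 2.61.

2.61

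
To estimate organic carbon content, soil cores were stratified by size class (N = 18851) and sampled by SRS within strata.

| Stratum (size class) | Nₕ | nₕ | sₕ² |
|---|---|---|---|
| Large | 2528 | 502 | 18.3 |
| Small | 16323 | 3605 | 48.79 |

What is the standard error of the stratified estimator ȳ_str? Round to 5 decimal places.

Var(ȳ_str) = Σₕ Wₕ²(1 − fₕ)sₕ²/nₕ with Wₕ = Nₕ/N, N = 18851.
Large: Wₕ = 0.13410429; term = 0.13410429²·(1 − 0.19857595)·18.3/502 = 5.2540608 × 10^-4.
Small: Wₕ = 0.86589571; term = 0.86589571²·(1 − 0.22085401)·48.79/3605 = 0.0079063414.
Sum = 0.0084317475.
SE = √(0.0084317475) = 0.09182.

0.09182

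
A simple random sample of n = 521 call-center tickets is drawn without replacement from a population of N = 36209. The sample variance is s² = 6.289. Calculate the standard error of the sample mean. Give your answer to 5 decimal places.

Under SRS without replacement, Var(ȳ) = (1 − f)·s²/n with f = n/N = 521/36209 = 0.01438869.
Var(ȳ) = (1 − 0.01438869)·6.289/521 = 0.98561131·0.012071017 = 0.011897331.
SE(ȳ) = √(0.011897331) = 0.10907.

0.10907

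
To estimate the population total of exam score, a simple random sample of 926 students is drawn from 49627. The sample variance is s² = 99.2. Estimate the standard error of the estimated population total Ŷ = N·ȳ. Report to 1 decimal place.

16090.8

Var(Ŷ) = N²·Var(ȳ) = N²·(1 − n/N)·s²/n.
f = 926/49627 = 0.01865920; Var(ȳ) = 0.98134080·99.2/926 = 0.10512852.
Var(Ŷ) = 49627² · 0.10512852 = 2.5891463 × 10^8.
SE(Ŷ) = √(2.5891463 × 10^8) = 16090.8.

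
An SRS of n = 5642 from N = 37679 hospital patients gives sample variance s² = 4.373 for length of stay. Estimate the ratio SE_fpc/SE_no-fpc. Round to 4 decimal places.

0.9221

f = n/N = 5642/37679 = 0.14973858.
SE_no-fpc = √(s²/n) = 0.027840254; SE_fpc = √((1−f)s²/n) = 0.025671393.
Ratio = √(1−f) = 0.92209621.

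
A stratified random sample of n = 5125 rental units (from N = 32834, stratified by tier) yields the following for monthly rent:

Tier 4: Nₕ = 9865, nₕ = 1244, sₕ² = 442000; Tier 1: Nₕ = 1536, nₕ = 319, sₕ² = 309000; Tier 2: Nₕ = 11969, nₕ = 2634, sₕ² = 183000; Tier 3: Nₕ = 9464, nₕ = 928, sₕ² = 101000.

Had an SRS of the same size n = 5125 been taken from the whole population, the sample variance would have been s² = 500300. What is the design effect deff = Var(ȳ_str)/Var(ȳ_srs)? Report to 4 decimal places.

Var(ȳ_str) = Σ Wₕ²(1−fₕ)sₕ²/nₕ with Wₕ = Nₕ/32834:
  Tier 4: (9865/32834)²·(1−1244/9865)·442000/1244 = 28.029092
  Tier 1: (1536/32834)²·(1−319/1536)·309000/319 = 1.6795851
  Tier 2: (11969/32834)²·(1−2634/11969)·183000/2634 = 7.2004547
  Tier 3: (9464/32834)²·(1−928/9464)·101000/928 = 8.1555818
  → Var(ȳ_str) = 45.064714.
Var(ȳ_srs) = (1 − 5125/32834)·500300/5125 = 82.382258.
deff = 45.064714 / 82.382258 = 0.5470.

0.5470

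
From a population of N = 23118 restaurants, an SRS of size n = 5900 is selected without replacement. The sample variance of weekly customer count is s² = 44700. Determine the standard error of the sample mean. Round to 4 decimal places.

Under SRS without replacement, Var(ȳ) = (1 − f)·s²/n with f = n/N = 5900/23118 = 0.25521239.
Var(ȳ) = (1 − 0.25521239)·44700/5900 = 0.74478761·7.5762712 = 5.6427129.
SE(ȳ) = √(5.6427129) = 2.3754.

2.3754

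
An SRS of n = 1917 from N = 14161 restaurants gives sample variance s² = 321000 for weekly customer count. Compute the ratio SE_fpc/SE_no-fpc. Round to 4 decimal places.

f = n/N = 1917/14161 = 0.13537180.
SE_no-fpc = √(s²/n) = 12.940214; SE_fpc = √((1−f)s²/n) = 12.032508.
Ratio = √(1−f) = 0.92985386.

0.9299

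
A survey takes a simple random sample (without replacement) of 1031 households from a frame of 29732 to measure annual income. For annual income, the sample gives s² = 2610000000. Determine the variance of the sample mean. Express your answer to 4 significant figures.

2.444 × 10^6

Under SRS without replacement, Var(ȳ) = (1 − f)·s²/n with f = n/N = 1031/29732 = 0.03467644.
Var(ȳ) = (1 − 0.03467644)·2610000000/1031 = 0.96532356·2.5315228 × 10^6 = 2.4437386 × 10^6.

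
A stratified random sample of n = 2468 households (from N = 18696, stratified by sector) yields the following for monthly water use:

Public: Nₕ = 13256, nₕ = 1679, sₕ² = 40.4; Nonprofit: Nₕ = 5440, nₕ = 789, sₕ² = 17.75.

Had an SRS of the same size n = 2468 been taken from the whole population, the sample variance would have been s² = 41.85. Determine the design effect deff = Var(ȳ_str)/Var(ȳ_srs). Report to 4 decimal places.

Var(ȳ_str) = Σ Wₕ²(1−fₕ)sₕ²/nₕ with Wₕ = Nₕ/18696:
  Public: (13256/18696)²·(1−1679/13256)·40.4/1679 = 0.010564326
  Nonprofit: (5440/18696)²·(1−789/5440)·17.75/789 = 0.0016284304
  → Var(ȳ_str) = 0.012192756.
Var(ȳ_srs) = (1 − 2468/18696)·41.85/2468 = 0.014718604.
deff = 0.012192756 / 0.014718604 = 0.8284.

0.8284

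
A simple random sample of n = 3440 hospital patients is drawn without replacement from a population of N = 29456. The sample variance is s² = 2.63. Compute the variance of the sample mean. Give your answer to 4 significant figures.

6.752 × 10^-4

Under SRS without replacement, Var(ȳ) = (1 − f)·s²/n with f = n/N = 3440/29456 = 0.11678436.
Var(ȳ) = (1 − 0.11678436)·2.63/3440 = 0.88321564·7.6453488 × 10^-4 = 6.7524917 × 10^-4.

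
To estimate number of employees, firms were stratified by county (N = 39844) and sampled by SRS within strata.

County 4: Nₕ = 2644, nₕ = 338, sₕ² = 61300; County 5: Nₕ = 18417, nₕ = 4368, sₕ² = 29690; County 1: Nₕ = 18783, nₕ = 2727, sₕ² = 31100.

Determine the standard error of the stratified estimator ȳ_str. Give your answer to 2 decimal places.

Var(ȳ_str) = Σₕ Wₕ²(1 − fₕ)sₕ²/nₕ with Wₕ = Nₕ/N, N = 39844.
County 4: Wₕ = 0.06635880; term = 0.06635880²·(1 − 0.12783661)·61300/338 = 0.69652814.
County 5: Wₕ = 0.46222769; term = 0.46222769²·(1 − 0.23717218)·29690/4368 = 1.1078118.
County 1: Wₕ = 0.47141351; term = 0.47141351²·(1 − 0.14518448)·31100/2727 = 2.1664651.
Sum = 3.970805.
SE = √(3.970805) = 1.99.

1.99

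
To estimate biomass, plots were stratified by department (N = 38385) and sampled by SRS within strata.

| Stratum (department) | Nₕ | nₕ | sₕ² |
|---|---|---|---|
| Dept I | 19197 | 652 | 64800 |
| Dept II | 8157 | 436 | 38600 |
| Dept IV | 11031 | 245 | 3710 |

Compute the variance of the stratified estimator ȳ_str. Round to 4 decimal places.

Var(ȳ_str) = Σₕ Wₕ²(1 − fₕ)sₕ²/nₕ with Wₕ = Nₕ/N, N = 38385.
Dept I: Wₕ = 0.50011723; term = 0.50011723²·(1 − 0.03396364)·64800/652 = 24.014001.
Dept II: Wₕ = 0.21250488; term = 0.21250488²·(1 − 0.05345102)·38600/436 = 3.7842667.
Dept IV: Wₕ = 0.28737788; term = 0.28737788²·(1 − 0.02221014)·3710/245 = 1.222813.
Sum = 29.021081.

29.0211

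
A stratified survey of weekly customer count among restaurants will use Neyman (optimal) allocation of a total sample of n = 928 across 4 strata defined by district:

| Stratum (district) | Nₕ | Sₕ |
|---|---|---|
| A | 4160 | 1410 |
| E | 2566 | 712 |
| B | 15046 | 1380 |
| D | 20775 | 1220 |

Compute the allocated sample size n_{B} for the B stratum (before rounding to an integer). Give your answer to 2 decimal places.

358.14

Neyman allocation: nₕ = n·NₕSₕ / Σⱼ NⱼSⱼ.
Σ NⱼSⱼ = 4160·1410 + 2566·712 + 15046·1380 + 20775·1220 = 5.3801572 × 10^7.
n_{B} = 928·15046·1380 / (5.3801572 × 10^7) = 358.14.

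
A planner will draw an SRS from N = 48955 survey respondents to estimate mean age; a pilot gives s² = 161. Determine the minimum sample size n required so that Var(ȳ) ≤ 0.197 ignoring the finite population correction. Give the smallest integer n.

818

Without fpc, n₀ = s²/D = 161/0.197 = 817.2589.
Rounding up, n = 818.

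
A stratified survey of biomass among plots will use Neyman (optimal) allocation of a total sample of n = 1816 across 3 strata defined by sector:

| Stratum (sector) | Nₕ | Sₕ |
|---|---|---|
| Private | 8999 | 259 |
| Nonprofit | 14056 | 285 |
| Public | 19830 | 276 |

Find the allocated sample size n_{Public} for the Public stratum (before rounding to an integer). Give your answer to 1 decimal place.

Neyman allocation: nₕ = n·NₕSₕ / Σⱼ NⱼSⱼ.
Σ NⱼSⱼ = 8999·259 + 14056·285 + 19830·276 = 1.1809781 × 10^7.
n_{Public} = 1816·19830·276 / (1.1809781 × 10^7) = 841.6.

841.6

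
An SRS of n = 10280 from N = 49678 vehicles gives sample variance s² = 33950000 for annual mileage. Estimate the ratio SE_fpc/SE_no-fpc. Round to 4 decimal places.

0.8905

f = n/N = 10280/49678 = 0.20693265.
SE_no-fpc = √(s²/n) = 57.467636; SE_fpc = √((1−f)s²/n) = 51.177418.
Ratio = √(1−f) = 0.89054329.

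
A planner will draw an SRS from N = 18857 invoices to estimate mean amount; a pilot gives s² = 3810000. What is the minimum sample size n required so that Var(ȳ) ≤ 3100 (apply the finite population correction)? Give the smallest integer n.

1154

Without fpc, n₀ = s²/D = 3810000/3100 = 1229.0323.
With fpc, (1 − n/N)·s²/n ≤ D requires n ≥ n₀/(1 + n₀/N) = 1229.0323/(1 + 1229.0323/18857) = 1153.8298.
Rounding up, n = 1154.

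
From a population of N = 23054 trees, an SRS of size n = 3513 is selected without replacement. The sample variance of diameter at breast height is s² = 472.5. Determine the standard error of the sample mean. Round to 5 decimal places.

0.33765

Under SRS without replacement, Var(ȳ) = (1 − f)·s²/n with f = n/N = 3513/23054 = 0.15238137.
Var(ȳ) = (1 − 0.15238137)·472.5/3513 = 0.84761863·0.13450043 = 0.11400507.
SE(ȳ) = √(0.11400507) = 0.33765.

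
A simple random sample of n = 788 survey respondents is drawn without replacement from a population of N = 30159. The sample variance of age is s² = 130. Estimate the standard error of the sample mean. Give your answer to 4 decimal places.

Under SRS without replacement, Var(ȳ) = (1 − f)·s²/n with f = n/N = 788/30159 = 0.02612819.
Var(ȳ) = (1 − 0.02612819)·130/788 = 0.97387181·0.16497462 = 0.16066413.
SE(ȳ) = √(0.16066413) = 0.4008.

0.4008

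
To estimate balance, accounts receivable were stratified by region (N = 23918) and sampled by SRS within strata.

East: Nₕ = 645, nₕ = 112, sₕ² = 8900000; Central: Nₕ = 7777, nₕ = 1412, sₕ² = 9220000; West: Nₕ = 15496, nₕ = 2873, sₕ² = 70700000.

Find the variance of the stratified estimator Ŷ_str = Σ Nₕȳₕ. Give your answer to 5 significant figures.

Var(Ŷ_str) = Σₕ Nₕ²(1 − fₕ)sₕ²/nₕ.
East: 645²·(1 − 112/645)·8900000/112 = 2.7318629 × 10^10.
Central: 7777²·(1 − 1412/7777)·9220000/1412 = 3.2322633 × 10^11.
West: 15496²·(1 − 2873/15496)·70700000/2873 = 4.8135554 × 10^12.
Sum = 5.1641004 × 10^12.

5.1641 × 10^12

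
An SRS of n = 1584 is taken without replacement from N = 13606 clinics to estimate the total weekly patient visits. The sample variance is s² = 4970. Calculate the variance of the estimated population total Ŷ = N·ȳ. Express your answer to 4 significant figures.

Var(Ŷ) = N²·Var(ȳ) = N²·(1 − n/N)·s²/n.
f = 1584/13606 = 0.11641923; Var(ȳ) = 0.88358077·4970/1584 = 2.7723462.
Var(Ŷ) = 13606² · 2.7723462 = 5.132257 × 10^8.

5.132 × 10^8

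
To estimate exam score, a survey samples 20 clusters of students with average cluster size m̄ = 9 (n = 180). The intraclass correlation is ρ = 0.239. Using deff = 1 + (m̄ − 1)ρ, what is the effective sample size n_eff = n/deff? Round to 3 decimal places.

61.813

deff = 1 + (9 − 1)·0.239 = 1 + 1.912 = 2.912.
n_eff = 180 / 2.912 = 61.813.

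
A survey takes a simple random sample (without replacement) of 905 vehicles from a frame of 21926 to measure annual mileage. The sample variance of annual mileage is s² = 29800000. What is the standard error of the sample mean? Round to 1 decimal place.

Under SRS without replacement, Var(ȳ) = (1 − f)·s²/n with f = n/N = 905/21926 = 0.04127520.
Var(ȳ) = (1 − 0.04127520)·29800000/905 = 0.95872480·32928.177 = 31569.06.
SE(ȳ) = √(31569.06) = 177.7.

177.7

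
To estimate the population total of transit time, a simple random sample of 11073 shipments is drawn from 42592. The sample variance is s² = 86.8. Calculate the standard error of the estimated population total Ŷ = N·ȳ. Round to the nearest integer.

Var(Ŷ) = N²·Var(ȳ) = N²·(1 − n/N)·s²/n.
f = 11073/42592 = 0.25997840; Var(ȳ) = 0.74002160·86.8/11073 = 0.005800946.
Var(Ŷ) = 42592² · 0.005800946 = 1.0523371 × 10^7.
SE(Ŷ) = √(1.0523371 × 10^7) = 3244.

3244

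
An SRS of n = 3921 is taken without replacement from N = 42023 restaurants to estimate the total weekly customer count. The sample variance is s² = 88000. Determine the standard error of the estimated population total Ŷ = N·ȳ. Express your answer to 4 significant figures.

Var(Ŷ) = N²·Var(ȳ) = N²·(1 − n/N)·s²/n.
f = 3921/42023 = 0.09330605; Var(ȳ) = 0.90669395·88000/3921 = 20.349163.
Var(Ŷ) = 42023² · 20.349163 = 3.5935249 × 10^10.
SE(Ŷ) = √(3.5935249 × 10^10) = 189600.

189600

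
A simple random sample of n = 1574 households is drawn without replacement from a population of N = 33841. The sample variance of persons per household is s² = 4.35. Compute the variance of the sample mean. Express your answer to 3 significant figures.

0.00264

Under SRS without replacement, Var(ȳ) = (1 − f)·s²/n with f = n/N = 1574/33841 = 0.04651163.
Var(ȳ) = (1 − 0.04651163)·4.35/1574 = 0.95348837·0.0027636595 = 0.0026351172.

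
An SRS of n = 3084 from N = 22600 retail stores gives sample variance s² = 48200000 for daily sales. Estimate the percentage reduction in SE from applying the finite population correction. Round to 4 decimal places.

7.0732

f = n/N = 3084/22600 = 0.13646018.
SE_no-fpc = √(s²/n) = 125.01621; SE_fpc = √((1−f)s²/n) = 116.17362.
Ratio = √(1−f) = 0.92926843. Reduction = 100·(1 − 0.92926843) = 7.0732%.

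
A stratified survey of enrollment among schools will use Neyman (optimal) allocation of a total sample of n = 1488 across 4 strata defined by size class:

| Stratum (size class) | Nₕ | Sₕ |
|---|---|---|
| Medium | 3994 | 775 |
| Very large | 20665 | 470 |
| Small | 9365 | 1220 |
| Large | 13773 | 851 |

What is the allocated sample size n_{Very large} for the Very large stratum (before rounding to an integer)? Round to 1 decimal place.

402.0

Neyman allocation: nₕ = n·NₕSₕ / Σⱼ NⱼSⱼ.
Σ NⱼSⱼ = 3994·775 + 20665·470 + 9365·1220 + 13773·851 = 3.5954023 × 10^7.
n_{Very large} = 1488·20665·470 / (3.5954023 × 10^7) = 402.0.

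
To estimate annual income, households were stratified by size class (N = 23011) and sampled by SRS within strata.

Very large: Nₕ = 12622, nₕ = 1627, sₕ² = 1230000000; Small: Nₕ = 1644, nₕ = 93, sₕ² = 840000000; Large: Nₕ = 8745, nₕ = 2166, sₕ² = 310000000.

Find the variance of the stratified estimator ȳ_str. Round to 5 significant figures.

257180

Var(ȳ_str) = Σₕ Wₕ²(1 − fₕ)sₕ²/nₕ with Wₕ = Nₕ/N, N = 23011.
Very large: Wₕ = 0.54852027; term = 0.54852027²·(1 − 0.12890192)·1230000000/1627 = 198139.01.
Small: Wₕ = 0.07144409; term = 0.07144409²·(1 − 0.05656934)·840000000/93 = 43494.963.
Large: Wₕ = 0.38003564; term = 0.38003564²·(1 − 0.24768439)·310000000/2166 = 15550.772.
Sum = 257184.75.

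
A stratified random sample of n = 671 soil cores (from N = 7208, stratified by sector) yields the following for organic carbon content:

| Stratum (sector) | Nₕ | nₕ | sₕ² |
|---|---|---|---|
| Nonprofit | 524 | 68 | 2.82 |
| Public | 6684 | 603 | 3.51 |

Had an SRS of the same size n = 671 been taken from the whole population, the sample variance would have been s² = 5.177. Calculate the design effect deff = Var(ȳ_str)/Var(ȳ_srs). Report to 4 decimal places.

Var(ȳ_str) = Σ Wₕ²(1−fₕ)sₕ²/nₕ with Wₕ = Nₕ/7208:
  Nonprofit: (524/7208)²·(1−68/524)·2.82/68 = 1.9072462 × 10^-4
  Public: (6684/7208)²·(1−603/6684)·3.51/603 = 0.0045537763
  → Var(ȳ_str) = 0.0047445009.
Var(ȳ_srs) = (1 − 671/7208)·5.177/671 = 0.0069971205.
deff = 0.0047445009 / 0.0069971205 = 0.6781.

0.6781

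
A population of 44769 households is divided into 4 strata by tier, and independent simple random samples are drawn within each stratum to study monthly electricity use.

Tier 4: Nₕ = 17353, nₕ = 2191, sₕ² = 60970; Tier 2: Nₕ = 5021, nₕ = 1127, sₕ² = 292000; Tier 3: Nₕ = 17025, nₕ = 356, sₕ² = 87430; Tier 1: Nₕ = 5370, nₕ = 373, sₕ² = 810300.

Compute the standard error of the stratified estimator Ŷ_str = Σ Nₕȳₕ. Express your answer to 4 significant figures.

Var(Ŷ_str) = Σₕ Nₕ²(1 − fₕ)sₕ²/nₕ.
Tier 4: 17353²·(1 − 2191/17353)·60970/2191 = 7.3215811 × 10^9.
Tier 2: 5021²·(1 − 1127/5021)·292000/1127 = 5.0657658 × 10^9.
Tier 3: 17025²·(1 − 356/17025)·87430/356 = 6.9695887 × 10^10.
Tier 1: 5370²·(1 − 373/5370)·810300/373 = 5.8293569 × 10^10.
Sum = 1.403768 × 10^11.
SE = √(1.403768 × 10^11) = 374700.

374700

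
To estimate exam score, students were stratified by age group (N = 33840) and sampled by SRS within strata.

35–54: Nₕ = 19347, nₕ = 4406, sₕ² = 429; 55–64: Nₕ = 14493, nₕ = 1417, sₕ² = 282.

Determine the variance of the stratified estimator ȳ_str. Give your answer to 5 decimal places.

Var(ȳ_str) = Σₕ Wₕ²(1 − fₕ)sₕ²/nₕ with Wₕ = Nₕ/N, N = 33840.
35–54: Wₕ = 0.57171986; term = 0.57171986²·(1 − 0.22773557)·429/4406 = 0.024577935.
55–64: Wₕ = 0.42828014; term = 0.42828014²·(1 − 0.09777134)·282/1417 = 0.032934551.
Sum = 0.057512486.

0.05751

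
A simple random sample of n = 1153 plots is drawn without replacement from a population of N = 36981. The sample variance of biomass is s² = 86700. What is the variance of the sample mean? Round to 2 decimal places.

72.85

Under SRS without replacement, Var(ȳ) = (1 − f)·s²/n with f = n/N = 1153/36981 = 0.03117817.
Var(ȳ) = (1 − 0.03117817)·86700/1153 = 0.96882183·75.195143 = 72.850696.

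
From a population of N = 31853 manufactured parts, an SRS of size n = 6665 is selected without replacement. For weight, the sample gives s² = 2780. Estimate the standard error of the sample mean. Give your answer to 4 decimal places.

0.5743

Under SRS without replacement, Var(ȳ) = (1 − f)·s²/n with f = n/N = 6665/31853 = 0.20924246.
Var(ȳ) = (1 − 0.20924246)·2780/6665 = 0.79075754·0.41710428 = 0.32982835.
SE(ȳ) = √(0.32982835) = 0.5743.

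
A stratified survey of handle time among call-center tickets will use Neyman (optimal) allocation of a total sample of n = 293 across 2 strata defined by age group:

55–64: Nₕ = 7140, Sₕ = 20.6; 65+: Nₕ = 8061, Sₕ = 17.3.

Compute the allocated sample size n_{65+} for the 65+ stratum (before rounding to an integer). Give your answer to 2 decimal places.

142.60

Neyman allocation: nₕ = n·NₕSₕ / Σⱼ NⱼSⱼ.
Σ NⱼSⱼ = 7140·20.6 + 8061·17.3 = 286539.3.
n_{65+} = 293·8061·17.3 / 286539.3 = 142.60.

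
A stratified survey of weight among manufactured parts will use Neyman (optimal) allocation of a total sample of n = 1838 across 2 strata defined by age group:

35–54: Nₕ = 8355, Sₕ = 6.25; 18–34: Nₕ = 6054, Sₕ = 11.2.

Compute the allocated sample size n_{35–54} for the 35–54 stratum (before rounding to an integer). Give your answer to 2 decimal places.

Neyman allocation: nₕ = n·NₕSₕ / Σⱼ NⱼSⱼ.
Σ NⱼSⱼ = 8355·6.25 + 6054·11.2 = 120023.55.
n_{35–54} = 1838·8355·6.25 / 120023.55 = 799.66.

799.66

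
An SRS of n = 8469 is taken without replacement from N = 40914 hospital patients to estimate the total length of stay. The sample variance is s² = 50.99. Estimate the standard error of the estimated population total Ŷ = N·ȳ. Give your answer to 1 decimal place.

2827.1

Var(Ŷ) = N²·Var(ȳ) = N²·(1 − n/N)·s²/n.
f = 8469/40914 = 0.20699516; Var(ȳ) = 0.79300484·50.99/8469 = 0.004774509.
Var(Ŷ) = 40914² · 0.004774509 = 7.9923151 × 10^6.
SE(Ŷ) = √(7.9923151 × 10^6) = 2827.1.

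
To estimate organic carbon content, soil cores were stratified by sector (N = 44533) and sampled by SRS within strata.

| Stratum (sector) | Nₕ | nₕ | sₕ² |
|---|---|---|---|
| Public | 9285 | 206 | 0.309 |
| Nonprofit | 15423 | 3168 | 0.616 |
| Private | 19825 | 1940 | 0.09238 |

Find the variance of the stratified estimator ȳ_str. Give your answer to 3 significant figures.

Var(ȳ_str) = Σₕ Wₕ²(1 − fₕ)sₕ²/nₕ with Wₕ = Nₕ/N, N = 44533.
Public: Wₕ = 0.20849707; term = 0.20849707²·(1 − 0.02218632)·0.309/206 = 6.3759849 × 10^-5.
Nonprofit: Wₕ = 0.34632744; term = 0.34632744²·(1 − 0.20540751)·0.616/3168 = 1.8531638 × 10^-5.
Private: Wₕ = 0.44517549; term = 0.44517549²·(1 − 0.09785624)·0.09238/1940 = 8.5136239 × 10^-6.
Sum = 9.0805111 × 10^-5.

9.08 × 10^-5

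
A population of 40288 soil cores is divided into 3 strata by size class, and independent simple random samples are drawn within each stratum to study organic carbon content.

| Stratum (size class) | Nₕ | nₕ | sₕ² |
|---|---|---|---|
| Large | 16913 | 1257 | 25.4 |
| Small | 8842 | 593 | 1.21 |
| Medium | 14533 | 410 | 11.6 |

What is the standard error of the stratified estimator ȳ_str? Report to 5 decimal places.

0.08346

Var(ȳ_str) = Σₕ Wₕ²(1 − fₕ)sₕ²/nₕ with Wₕ = Nₕ/N, N = 40288.
Large: Wₕ = 0.41980242; term = 0.41980242²·(1 − 0.07432153)·25.4/1257 = 0.0032964651.
Small: Wₕ = 0.21946982; term = 0.21946982²·(1 − 0.06706627)·1.21/593 = 9.1691922 × 10^-5.
Medium: Wₕ = 0.36072776; term = 0.36072776²·(1 − 0.02821166)·11.6/410 = 0.0035777085.
Sum = 0.0069658655.
SE = √(0.0069658655) = 0.08346.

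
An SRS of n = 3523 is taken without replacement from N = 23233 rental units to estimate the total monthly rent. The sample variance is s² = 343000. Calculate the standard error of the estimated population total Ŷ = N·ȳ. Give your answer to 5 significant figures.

211150

Var(Ŷ) = N²·Var(ȳ) = N²·(1 − n/N)·s²/n.
f = 3523/23233 = 0.15163776; Var(ȳ) = 0.84836224·343000/3523 = 82.596721.
Var(Ŷ) = 23233² · 82.596721 = 4.4583421 × 10^10.
SE(Ŷ) = √(4.4583421 × 10^10) = 211150.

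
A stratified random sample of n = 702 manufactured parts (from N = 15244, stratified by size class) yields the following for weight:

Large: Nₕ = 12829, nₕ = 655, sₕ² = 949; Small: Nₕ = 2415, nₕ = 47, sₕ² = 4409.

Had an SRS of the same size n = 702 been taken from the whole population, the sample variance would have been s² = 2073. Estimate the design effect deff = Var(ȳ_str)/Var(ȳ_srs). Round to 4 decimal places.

1.1652

Var(ȳ_str) = Σ Wₕ²(1−fₕ)sₕ²/nₕ with Wₕ = Nₕ/15244:
  Large: (12829/15244)²·(1−655/12829)·949/655 = 0.9737627
  Small: (2415/15244)²·(1−47/2415)·4409/47 = 2.3085708
  → Var(ȳ_str) = 3.2823335.
Var(ȳ_srs) = (1 − 702/15244)·2073/702 = 2.8170035.
deff = 3.2823335 / 2.8170035 = 1.1652.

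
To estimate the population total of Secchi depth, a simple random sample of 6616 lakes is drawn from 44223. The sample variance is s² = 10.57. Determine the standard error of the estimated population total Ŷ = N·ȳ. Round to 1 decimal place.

1630.0

Var(Ŷ) = N²·Var(ȳ) = N²·(1 − n/N)·s²/n.
f = 6616/44223 = 0.14960541; Var(ȳ) = 0.85039459·10.57/6616 = 0.0013586262.
Var(Ŷ) = 44223² · 0.0013586262 = 2.6570296 × 10^6.
SE(Ŷ) = √(2.6570296 × 10^6) = 1630.0.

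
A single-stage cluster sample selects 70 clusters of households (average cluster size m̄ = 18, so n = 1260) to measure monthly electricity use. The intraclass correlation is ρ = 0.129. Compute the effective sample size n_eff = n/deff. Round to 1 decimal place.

394.6

deff = 1 + (18 − 1)·0.129 = 1 + 2.193 = 3.193.
n_eff = 1260 / 3.193 = 394.6.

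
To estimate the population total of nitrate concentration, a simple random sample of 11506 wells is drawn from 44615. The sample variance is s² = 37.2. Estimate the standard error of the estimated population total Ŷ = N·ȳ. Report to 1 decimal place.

2185.4

Var(Ŷ) = N²·Var(ȳ) = N²·(1 − n/N)·s²/n.
f = 11506/44615 = 0.25789533; Var(ȳ) = 0.74210467·37.2/11506 = 0.0023992955.
Var(Ŷ) = 44615² · 0.0023992955 = 4.7757934 × 10^6.
SE(Ŷ) = √(4.7757934 × 10^6) = 2185.4.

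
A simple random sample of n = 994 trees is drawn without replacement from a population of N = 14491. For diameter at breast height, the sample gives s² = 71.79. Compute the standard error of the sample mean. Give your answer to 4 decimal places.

0.2594

Under SRS without replacement, Var(ȳ) = (1 − f)·s²/n with f = n/N = 994/14491 = 0.06859430.
Var(ȳ) = (1 − 0.06859430)·71.79/994 = 0.93140570·0.07222334 = 0.067269231.
SE(ȳ) = √(0.067269231) = 0.2594.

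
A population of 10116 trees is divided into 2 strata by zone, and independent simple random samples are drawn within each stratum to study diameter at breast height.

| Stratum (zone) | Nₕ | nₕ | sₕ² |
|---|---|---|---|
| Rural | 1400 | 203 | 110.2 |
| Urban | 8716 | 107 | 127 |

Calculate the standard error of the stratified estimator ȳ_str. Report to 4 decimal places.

0.9377

Var(ȳ_str) = Σₕ Wₕ²(1 − fₕ)sₕ²/nₕ with Wₕ = Nₕ/N, N = 10116.
Rural: Wₕ = 0.13839462; term = 0.13839462²·(1 − 0.14500000)·110.2/203 = 0.0088897613.
Urban: Wₕ = 0.86160538; term = 0.86160538²·(1 − 0.01227627)·127/107 = 0.87030651.
Sum = 0.87919627.
SE = √(0.87919627) = 0.9377.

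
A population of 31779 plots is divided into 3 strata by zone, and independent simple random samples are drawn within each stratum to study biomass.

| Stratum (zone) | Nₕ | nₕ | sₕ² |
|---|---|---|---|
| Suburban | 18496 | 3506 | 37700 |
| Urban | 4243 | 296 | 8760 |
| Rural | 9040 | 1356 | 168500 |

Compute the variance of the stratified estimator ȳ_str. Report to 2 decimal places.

11.99

Var(ȳ_str) = Σₕ Wₕ²(1 − fₕ)sₕ²/nₕ with Wₕ = Nₕ/N, N = 31779.
Suburban: Wₕ = 0.58201957; term = 0.58201957²·(1 − 0.18955450)·37700/3506 = 2.9520821.
Urban: Wₕ = 0.13351584; term = 0.13351584²·(1 − 0.06976196)·8760/296 = 0.49076332.
Rural: Wₕ = 0.28446458; term = 0.28446458²·(1 − 0.15000000)·168500/1356 = 8.5470363.
Sum = 11.989882.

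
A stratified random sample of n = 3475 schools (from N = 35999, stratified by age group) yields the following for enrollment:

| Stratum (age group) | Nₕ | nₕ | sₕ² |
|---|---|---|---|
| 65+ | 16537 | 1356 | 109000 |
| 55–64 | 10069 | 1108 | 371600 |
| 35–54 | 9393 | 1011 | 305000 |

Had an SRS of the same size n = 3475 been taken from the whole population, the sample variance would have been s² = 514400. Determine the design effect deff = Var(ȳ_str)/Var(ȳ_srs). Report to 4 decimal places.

Var(ȳ_str) = Σ Wₕ²(1−fₕ)sₕ²/nₕ with Wₕ = Nₕ/35999:
  65+: (16537/35999)²·(1−1356/16537)·109000/1356 = 15.571951
  55–64: (10069/35999)²·(1−1108/10069)·371600/1108 = 23.350592
  35–54: (9393/35999)²·(1−1011/9393)·305000/1011 = 18.328199
  → Var(ȳ_str) = 57.250742.
Var(ȳ_srs) = (1 − 3475/35999)·514400/3475 = 133.73949.
deff = 57.250742 / 133.73949 = 0.4281.

0.4281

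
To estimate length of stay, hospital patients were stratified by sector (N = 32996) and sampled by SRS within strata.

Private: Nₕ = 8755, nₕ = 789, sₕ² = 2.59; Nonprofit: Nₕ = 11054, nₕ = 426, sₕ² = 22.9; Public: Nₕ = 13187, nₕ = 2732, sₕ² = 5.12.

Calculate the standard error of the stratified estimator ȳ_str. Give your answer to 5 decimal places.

Var(ȳ_str) = Σₕ Wₕ²(1 − fₕ)sₕ²/nₕ with Wₕ = Nₕ/N, N = 32996.
Private: Wₕ = 0.26533519; term = 0.26533519²·(1 − 0.09011993)·2.59/789 = 2.1027935 × 10^-4.
Nonprofit: Wₕ = 0.33501030; term = 0.33501030²·(1 − 0.03853809)·22.9/426 = 0.0058006184.
Public: Wₕ = 0.39965450; term = 0.39965450²·(1 − 0.20717373)·5.12/2732 = 2.373213 × 10^-4.
Sum = 0.0062482191.
SE = √(0.0062482191) = 0.07905.

0.07905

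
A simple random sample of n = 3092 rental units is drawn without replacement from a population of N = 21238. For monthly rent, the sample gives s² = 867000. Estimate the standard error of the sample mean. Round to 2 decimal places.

15.48

Under SRS without replacement, Var(ȳ) = (1 − f)·s²/n with f = n/N = 3092/21238 = 0.14558810.
Var(ȳ) = (1 − 0.14558810)·867000/3092 = 0.85441190·280.40103 = 239.57798.
SE(ȳ) = √(239.57798) = 15.48.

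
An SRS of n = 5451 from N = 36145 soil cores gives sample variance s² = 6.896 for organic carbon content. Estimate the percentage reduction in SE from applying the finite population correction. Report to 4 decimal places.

f = n/N = 5451/36145 = 0.15080924.
SE_no-fpc = √(s²/n) = 0.035568089; SE_fpc = √((1−f)s²/n) = 0.032776544.
Ratio = √(1−f) = 0.92151547. Reduction = 100·(1 − 0.92151547) = 7.8485%.

7.8485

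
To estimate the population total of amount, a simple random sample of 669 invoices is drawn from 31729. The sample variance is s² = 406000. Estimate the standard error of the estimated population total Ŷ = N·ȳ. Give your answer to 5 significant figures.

773350

Var(Ŷ) = N²·Var(ȳ) = N²·(1 − n/N)·s²/n.
f = 669/31729 = 0.02108481; Var(ȳ) = 0.97891519·406000/669 = 594.08007.
Var(Ŷ) = 31729² · 594.08007 = 5.980779 × 10^11.
SE(Ŷ) = √(5.980779 × 10^11) = 773350.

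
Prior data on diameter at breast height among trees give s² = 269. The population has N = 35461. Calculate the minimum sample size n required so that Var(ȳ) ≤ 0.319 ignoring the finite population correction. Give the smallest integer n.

844

Without fpc, n₀ = s²/D = 269/0.319 = 843.2602.
Rounding up, n = 844.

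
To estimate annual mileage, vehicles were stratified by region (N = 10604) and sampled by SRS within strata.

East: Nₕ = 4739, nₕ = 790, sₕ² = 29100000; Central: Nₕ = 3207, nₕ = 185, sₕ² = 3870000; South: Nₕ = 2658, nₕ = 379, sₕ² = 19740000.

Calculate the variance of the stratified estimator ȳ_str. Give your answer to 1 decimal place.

10739.4

Var(ȳ_str) = Σₕ Wₕ²(1 − fₕ)sₕ²/nₕ with Wₕ = Nₕ/N, N = 10604.
East: Wₕ = 0.44690683; term = 0.44690683²·(1 − 0.16670184)·29100000/790 = 6130.5622.
Central: Wₕ = 0.30243304; term = 0.30243304²·(1 − 0.05768631)·3870000/185 = 1802.9896.
South: Wₕ = 0.25066013; term = 0.25066013²·(1 − 0.14258841)·19740000/379 = 2805.8717.
Sum = 10739.424.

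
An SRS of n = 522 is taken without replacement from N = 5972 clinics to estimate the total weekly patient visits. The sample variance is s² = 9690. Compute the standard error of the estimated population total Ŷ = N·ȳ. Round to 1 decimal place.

24580.2

Var(Ŷ) = N²·Var(ȳ) = N²·(1 − n/N)·s²/n.
f = 522/5972 = 0.08740790; Var(ȳ) = 0.91259210·9690/522 = 16.940646.
Var(Ŷ) = 5972² · 16.940646 = 6.0418448 × 10^8.
SE(Ŷ) = √(6.0418448 × 10^8) = 24580.2.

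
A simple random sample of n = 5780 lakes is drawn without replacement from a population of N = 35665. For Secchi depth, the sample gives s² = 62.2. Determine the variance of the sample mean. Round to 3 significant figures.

0.00902

Under SRS without replacement, Var(ȳ) = (1 − f)·s²/n with f = n/N = 5780/35665 = 0.16206365.
Var(ȳ) = (1 − 0.16206365)·62.2/5780 = 0.83793635·0.010761246 = 0.0090172389.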